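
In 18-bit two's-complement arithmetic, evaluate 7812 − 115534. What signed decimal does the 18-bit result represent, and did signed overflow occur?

-107722; no overflow

7812 → 000001111010000100
115534 → 011100001101001110
Subtract via negate-and-add: invert 011100001101001110 + 1 = 100011110010110010 (i.e. -115534).
  000001111010000100
+ 100011110010110010
= 100101101100110110
Result 100101101100110110: MSB = 1 → 154422 − 262144 = -107722.
Addends (after negating the subtrahend) have opposite signs, so signed overflow cannot occur.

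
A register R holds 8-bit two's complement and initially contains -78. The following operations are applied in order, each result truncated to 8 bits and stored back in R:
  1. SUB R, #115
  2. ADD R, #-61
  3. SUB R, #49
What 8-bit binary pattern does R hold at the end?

11010001

Start: R = -78 = 10110010.
R = -78 − 115 = -193; wraps to 63 = 00111111
R = 63 + (-61) = 2 = 00000010
R = 2 − 49 = -47 = 11010001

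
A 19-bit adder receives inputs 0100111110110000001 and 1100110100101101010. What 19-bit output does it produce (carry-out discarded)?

  0100111110110000001
+ 1100110100101101010
= 0001110011011101011  (discard carry-out 1)

0001110011011101011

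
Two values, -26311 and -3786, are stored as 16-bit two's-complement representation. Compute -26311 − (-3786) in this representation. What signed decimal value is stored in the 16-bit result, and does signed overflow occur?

-26311 → 1001100100111001
-3786 → 1111000100110110
Subtract via negate-and-add: invert 1111000100110110 + 1 = 0000111011001010 (i.e. 3786).
  1001100100111001
+ 0000111011001010
= 1010100000000011
Result 1010100000000011: MSB = 1 → 43011 − 65536 = -22525.
Addends (after negating the subtrahend) have opposite signs, so signed overflow cannot occur.

-22525; no overflow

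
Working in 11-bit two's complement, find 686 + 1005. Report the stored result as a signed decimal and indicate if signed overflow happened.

-357; overflow

686 → 01010101110
1005 → 01111101101
  01010101110
+ 01111101101
= 11010011011
Result 11010011011: MSB = 1 → 1691 − 2048 = -357.
Both addends are non-negative but the stored result is negative: signed overflow. The true value 686 + 1005 = 1691 lies outside [-1024, 1023].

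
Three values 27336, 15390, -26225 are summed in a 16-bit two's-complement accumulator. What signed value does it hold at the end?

16501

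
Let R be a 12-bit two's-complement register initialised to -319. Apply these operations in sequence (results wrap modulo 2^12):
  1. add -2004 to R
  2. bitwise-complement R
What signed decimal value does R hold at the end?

-1774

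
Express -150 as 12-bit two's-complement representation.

111101101010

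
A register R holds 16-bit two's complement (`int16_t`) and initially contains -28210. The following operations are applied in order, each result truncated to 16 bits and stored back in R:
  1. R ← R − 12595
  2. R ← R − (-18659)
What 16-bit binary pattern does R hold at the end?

1010100101111110

Start: R = -28210 = 1001000111001110.
R = -28210 − 12595 = -40805; wraps to 24731 = 0110000010011011
R = 24731 − (-18659) = 43390; wraps to -22146 = 1010100101111110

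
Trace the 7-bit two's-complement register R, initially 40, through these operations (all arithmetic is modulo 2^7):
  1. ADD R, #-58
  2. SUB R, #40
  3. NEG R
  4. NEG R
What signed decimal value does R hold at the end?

Start: R = 40 = 0101000.
R = 40 + (-58) = -18 = 1101110
R = -18 − 40 = -58 = 1000110
R = −(-58) = 58 = 0111010
R = −(58) = -58 = 1000110

-58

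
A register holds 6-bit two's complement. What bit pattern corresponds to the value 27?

011011

27 is non-negative, so write it directly in 6 bits: 011011.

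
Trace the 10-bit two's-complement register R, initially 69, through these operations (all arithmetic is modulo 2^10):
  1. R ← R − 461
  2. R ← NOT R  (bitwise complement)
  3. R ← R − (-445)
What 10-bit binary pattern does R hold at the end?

1101000100

Start: R = 69 = 0001000101.
R = 69 − 461 = -392 = 1001111000
R = NOT 1001111000 = 0110000111 = 391
R = 391 − (-445) = 836; wraps to -188 = 1101000100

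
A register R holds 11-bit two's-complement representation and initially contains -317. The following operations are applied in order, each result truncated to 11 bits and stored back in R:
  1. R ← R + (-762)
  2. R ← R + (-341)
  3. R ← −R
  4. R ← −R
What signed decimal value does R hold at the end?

628

Start: R = -317 = 11011000011.
R = -317 + (-762) = -1079; wraps to 969 = 01111001001
R = 969 + (-341) = 628 = 01001110100
R = −(628) = -628 = 10110001100
R = −(-628) = 628 = 01001110100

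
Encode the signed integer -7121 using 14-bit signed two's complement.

10010000101111

|-7121| = 7121 = 01101111010001 in 14 bits.
Invert the bits: 10010000101110. Add 1: 10010000101111.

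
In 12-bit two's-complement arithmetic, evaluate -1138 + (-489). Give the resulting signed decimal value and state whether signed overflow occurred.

-1627; no overflow

-1138 → 101110001110
-489 → 111000010111
  101110001110
+ 111000010111
= 100110100101  (discard carry-out 1)
Result 100110100101: MSB = 1 → 2469 − 4096 = -1627.
Both addends are negative and so is the stored result: no signed overflow.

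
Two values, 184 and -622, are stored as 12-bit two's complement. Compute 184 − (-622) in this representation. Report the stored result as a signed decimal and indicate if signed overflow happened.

806; no overflow

184 → 000010111000
-622 → 110110010010
Subtract via negate-and-add: invert 110110010010 + 1 = 001001101110 (i.e. 622).
  000010111000
+ 001001101110
= 001100100110
Result 001100100110: MSB = 0 → value 806.
Both addends (after negating the subtrahend) are non-negative and so is the stored result: no signed overflow.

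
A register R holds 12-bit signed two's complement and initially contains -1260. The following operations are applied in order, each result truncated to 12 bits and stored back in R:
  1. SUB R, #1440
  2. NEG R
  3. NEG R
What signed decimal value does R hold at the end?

Start: R = -1260 = 101100010100.
R = -1260 − 1440 = -2700; wraps to 1396 = 010101110100
R = −(1396) = -1396 = 101010001100
R = −(-1396) = 1396 = 010101110100

1396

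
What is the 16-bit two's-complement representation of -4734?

|-4734| = 4734 = 0001001001111110 in 16 bits.
Invert the bits: 1110110110000001. Add 1: 1110110110000010.
Check: 1110110110000010 reads as 60802 − 65536 = -4734.

1110110110000010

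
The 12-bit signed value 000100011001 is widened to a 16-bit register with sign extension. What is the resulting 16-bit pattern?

0000000100011001

MSB of 000100011001 is 0; replicate it into the new high bits.
0000|000100011001 → 0000000100011001 (still 281).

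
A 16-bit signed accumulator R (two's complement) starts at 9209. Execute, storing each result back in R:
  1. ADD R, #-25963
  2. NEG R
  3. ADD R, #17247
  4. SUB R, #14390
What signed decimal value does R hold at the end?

19611

Start: R = 9209 = 0010001111111001.
R = 9209 + (-25963) = -16754 = 1011111010001110
R = −(-16754) = 16754 = 0100000101110010
R = 16754 + 17247 = 34001; wraps to -31535 = 1000010011010001
R = -31535 − 14390 = -45925; wraps to 19611 = 0100110010011011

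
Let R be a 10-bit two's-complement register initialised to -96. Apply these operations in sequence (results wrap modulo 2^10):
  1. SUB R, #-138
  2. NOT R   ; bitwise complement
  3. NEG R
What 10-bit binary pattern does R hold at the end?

Start: R = -96 = 1110100000.
R = -96 − (-138) = 42 = 0000101010
R = NOT 0000101010 = 1111010101 = -43
R = −(-43) = 43 = 0000101011

0000101011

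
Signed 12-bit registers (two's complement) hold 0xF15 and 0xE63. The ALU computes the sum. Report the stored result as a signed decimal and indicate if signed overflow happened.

0xF15 = 111100010101 = -235 (signed)
0xE63 = 111001100011 = -413 (signed)
  111100010101
+ 111001100011
= 110101111000  (discard carry-out 1)
Result 110101111000: MSB = 1 → 3448 − 4096 = -648.
Both addends are negative and so is the stored result: no signed overflow.

-648; no overflow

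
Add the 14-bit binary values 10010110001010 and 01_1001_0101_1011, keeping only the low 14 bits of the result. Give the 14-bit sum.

11111011100101

  10010110001010
+ 01100101011011
= 11111011100101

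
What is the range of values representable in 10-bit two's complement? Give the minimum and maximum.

min = -512, max = 511

Minimum: −2^9 = -512.
Maximum: 2^9 − 1 = 511.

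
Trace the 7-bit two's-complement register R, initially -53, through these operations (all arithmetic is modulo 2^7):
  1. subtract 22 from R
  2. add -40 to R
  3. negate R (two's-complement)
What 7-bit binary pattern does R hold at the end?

Start: R = -53 = 1001011.
R = -53 − 22 = -75; wraps to 53 = 0110101
R = 53 + (-40) = 13 = 0001101
R = −(13) = -13 = 1110011

1110011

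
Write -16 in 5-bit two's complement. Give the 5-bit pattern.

10000

|-16| = 16 = 10000 in 5 bits.
Invert the bits: 01111. Add 1: 10000.
Check: 10000 reads as 16 − 32 = -16.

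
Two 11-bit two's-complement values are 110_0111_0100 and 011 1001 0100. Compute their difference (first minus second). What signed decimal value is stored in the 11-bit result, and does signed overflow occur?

110_0111_0100 → 11001110100 = -396 (signed)
011 1001 0100 → 01110010100 = 916 (signed)
Subtract via negate-and-add: invert 01110010100 + 1 = 10001101100 (i.e. -916).
  11001110100
+ 10001101100
= 01011100000  (discard carry-out 1)
Result 01011100000: MSB = 0 → value 736.
Both addends (after negating the subtrahend) are negative but the stored result is non-negative: signed overflow. The true value -396 − 916 = -1312 lies outside [-1024, 1023].

736; overflow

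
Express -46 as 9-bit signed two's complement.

111010010

|-46| = 46 = 000101110 in 9 bits.
Invert the bits: 111010001. Add 1: 111010010.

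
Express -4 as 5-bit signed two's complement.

|-4| = 4 = 00100 in 5 bits.
Invert the bits: 11011. Add 1: 11100.
Check: 11100 reads as 28 − 32 = -4.

11100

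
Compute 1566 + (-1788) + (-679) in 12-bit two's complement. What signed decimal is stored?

1566 + (-1788) = -222 (111100100010)
-222 + (-679) = -901 (110001111011)

-901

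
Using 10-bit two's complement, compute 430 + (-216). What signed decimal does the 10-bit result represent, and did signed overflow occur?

214; no overflow

430 → 0110101110
-216 → 1100101000
  0110101110
+ 1100101000
= 0011010110  (discard carry-out 1)
Result 0011010110: MSB = 0 → value 214.
Addends have opposite signs, so signed overflow cannot occur.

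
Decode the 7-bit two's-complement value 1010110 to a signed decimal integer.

-42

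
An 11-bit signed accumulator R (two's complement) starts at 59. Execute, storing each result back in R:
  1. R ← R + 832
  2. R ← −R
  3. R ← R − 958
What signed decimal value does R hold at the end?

Start: R = 59 = 00000111011.
R = 59 + 832 = 891 = 01101111011
R = −(891) = -891 = 10010000101
R = -891 − 958 = -1849; wraps to 199 = 00011000111

199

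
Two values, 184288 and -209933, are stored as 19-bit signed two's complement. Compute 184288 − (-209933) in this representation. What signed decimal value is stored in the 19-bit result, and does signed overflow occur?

-130067; overflow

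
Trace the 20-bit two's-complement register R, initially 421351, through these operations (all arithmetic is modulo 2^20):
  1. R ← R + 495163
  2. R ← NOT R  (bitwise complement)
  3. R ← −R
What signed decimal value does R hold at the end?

-132061

Start: R = 421351 = 01100110110111100111.
R = 421351 + 495163 = 916514; wraps to -132062 = 11011111110000100010
R = NOT 11011111110000100010 = 00100000001111011101 = 132061
R = −(132061) = -132061 = 11011111110000100011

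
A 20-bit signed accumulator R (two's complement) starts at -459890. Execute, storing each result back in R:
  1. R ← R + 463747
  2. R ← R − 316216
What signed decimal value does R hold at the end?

-312359

Start: R = -459890 = 10001111101110001110.
R = -459890 + 463747 = 3857 = 00000000111100010001
R = 3857 − 316216 = -312359 = 10110011101111011001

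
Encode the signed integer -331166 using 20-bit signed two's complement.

10101111001001100010

|-331166| = 331166 = 01010000110110011110 in 20 bits.
Invert the bits: 10101111001001100001. Add 1: 10101111001001100010.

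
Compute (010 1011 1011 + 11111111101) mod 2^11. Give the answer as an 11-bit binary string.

  01010111011
+ 11111111101
= 01010111000  (discard carry-out 1)

01010111000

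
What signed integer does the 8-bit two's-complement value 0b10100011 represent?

MSB is 1, so the value is negative.
Unsigned reading: 163. Subtract 2^8 = 256: 163 − 256 = -93.

-93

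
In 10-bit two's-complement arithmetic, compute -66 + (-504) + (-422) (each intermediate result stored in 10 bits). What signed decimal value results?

-66 + (-504) = -570 → wraps to 454 (0111000110)
454 + (-422) = 32 (0000100000)

32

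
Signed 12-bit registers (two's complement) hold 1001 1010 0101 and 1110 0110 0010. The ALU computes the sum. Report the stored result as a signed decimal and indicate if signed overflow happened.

1001 1010 0101 → 100110100101 = -1627 (signed)
1110 0110 0010 → 111001100010 = -414 (signed)
  100110100101
+ 111001100010
= 100000000111  (discard carry-out 1)
Result 100000000111: MSB = 1 → 2055 − 4096 = -2041.
Both addends are negative and so is the stored result: no signed overflow.

-2041; no overflow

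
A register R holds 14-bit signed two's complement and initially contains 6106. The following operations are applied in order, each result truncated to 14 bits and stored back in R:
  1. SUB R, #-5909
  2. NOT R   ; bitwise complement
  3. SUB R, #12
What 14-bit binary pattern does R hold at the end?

Start: R = 6106 = 01011111011010.
R = 6106 − (-5909) = 12015; wraps to -4369 = 10111011101111
R = NOT 10111011101111 = 01000100010000 = 4368
R = 4368 − 12 = 4356 = 01000100000100

01000100000100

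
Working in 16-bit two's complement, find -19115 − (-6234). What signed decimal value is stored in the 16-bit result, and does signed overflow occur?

-12881; no overflow

-19115 → 1011010101010101
-6234 → 1110011110100110
Subtract via negate-and-add: invert 1110011110100110 + 1 = 0001100001011010 (i.e. 6234).
  1011010101010101
+ 0001100001011010
= 1100110110101111
Result 1100110110101111: MSB = 1 → 52655 − 65536 = -12881.
Addends (after negating the subtrahend) have opposite signs, so signed overflow cannot occur.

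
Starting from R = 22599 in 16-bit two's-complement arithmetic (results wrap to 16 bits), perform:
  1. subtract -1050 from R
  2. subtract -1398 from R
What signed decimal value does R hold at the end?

Start: R = 22599 = 0101100001000111.
R = 22599 − (-1050) = 23649 = 0101110001100001
R = 23649 − (-1398) = 25047 = 0110000111010111

25047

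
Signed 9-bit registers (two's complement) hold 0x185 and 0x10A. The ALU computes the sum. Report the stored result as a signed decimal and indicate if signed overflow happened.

0x185 = 110000101 = -123 (signed)
0x10A = 100001010 = -246 (signed)
  110000101
+ 100001010
= 010001111  (discard carry-out 1)
Result 010001111: MSB = 0 → value 143.
Both addends are negative but the stored result is non-negative: signed overflow. The true value -123 + (-246) = -369 lies outside [-256, 255].

143; overflow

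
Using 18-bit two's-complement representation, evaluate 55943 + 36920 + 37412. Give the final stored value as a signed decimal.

130275

55943 + 36920 = 92863 (010110101010111111)
92863 + 37412 = 130275 (011111110011100011)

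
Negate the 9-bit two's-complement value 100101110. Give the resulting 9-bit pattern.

011010010

Invert: 011010001. Add 1: 011010010.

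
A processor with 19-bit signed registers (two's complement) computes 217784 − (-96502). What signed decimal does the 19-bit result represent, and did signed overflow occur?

217784 → 0110101001010111000
-96502 → 1101000011100001010
Subtract via negate-and-add: invert 1101000011100001010 + 1 = 0010111100011110110 (i.e. 96502).
  0110101001010111000
+ 0010111100011110110
= 1001100101110101110
Result 1001100101110101110: MSB = 1 → 314286 − 524288 = -210002.
Both addends (after negating the subtrahend) are non-negative but the stored result is negative: signed overflow. The true value 217784 − (-96502) = 314286 lies outside [-262144, 262143].

-210002; overflow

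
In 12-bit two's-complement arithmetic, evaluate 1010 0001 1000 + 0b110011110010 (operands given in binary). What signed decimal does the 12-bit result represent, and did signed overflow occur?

1802; overflow

1010 0001 1000 → 101000011000 = -1512 (signed)
0b110011110010 → 110011110010 = -782 (signed)
  101000011000
+ 110011110010
= 011100001010  (discard carry-out 1)
Result 011100001010: MSB = 0 → value 1802.
Both addends are negative but the stored result is non-negative: signed overflow. The true value -1512 + (-782) = -2294 lies outside [-2048, 2047].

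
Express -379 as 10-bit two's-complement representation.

|-379| = 379 = 0101111011 in 10 bits.
Invert the bits: 1010000100. Add 1: 1010000101.

1010000101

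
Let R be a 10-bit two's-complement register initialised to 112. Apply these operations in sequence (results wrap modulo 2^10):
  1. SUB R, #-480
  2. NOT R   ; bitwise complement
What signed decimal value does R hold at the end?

431

Start: R = 112 = 0001110000.
R = 112 − (-480) = 592; wraps to -432 = 1001010000
R = NOT 1001010000 = 0110101111 = 431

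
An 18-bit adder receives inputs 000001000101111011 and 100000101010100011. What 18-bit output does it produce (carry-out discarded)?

100001110000011110

  000001000101111011
+ 100000101010100011
= 100001110000011110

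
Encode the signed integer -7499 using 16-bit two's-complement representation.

1110001010110101

|-7499| = 7499 = 0001110101001011 in 16 bits.
Invert the bits: 1110001010110100. Add 1: 1110001010110101.
Check: 1110001010110101 reads as 58037 − 65536 = -7499.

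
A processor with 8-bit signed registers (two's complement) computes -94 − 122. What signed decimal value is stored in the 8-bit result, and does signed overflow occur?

40; overflow

-94 → 10100010
122 → 01111010
Subtract via negate-and-add: invert 01111010 + 1 = 10000110 (i.e. -122).
  10100010
+ 10000110
= 00101000  (discard carry-out 1)
Result 00101000: MSB = 0 → value 40.
Both addends (after negating the subtrahend) are negative but the stored result is non-negative: signed overflow. The true value -94 − 122 = -216 lies outside [-128, 127].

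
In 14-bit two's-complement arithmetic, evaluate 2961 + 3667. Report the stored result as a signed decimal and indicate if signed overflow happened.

6628; no overflow

2961 → 00101110010001
3667 → 00111001010011
  00101110010001
+ 00111001010011
= 01100111100100
Result 01100111100100: MSB = 0 → value 6628.
Both addends are non-negative and so is the stored result: no signed overflow.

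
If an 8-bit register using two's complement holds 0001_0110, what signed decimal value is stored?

MSB is 0, so the value is non-negative: 00010110 = 22.

22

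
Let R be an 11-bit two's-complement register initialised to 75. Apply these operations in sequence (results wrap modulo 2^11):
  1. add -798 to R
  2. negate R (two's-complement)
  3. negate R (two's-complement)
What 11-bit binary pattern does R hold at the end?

Start: R = 75 = 00001001011.
R = 75 + (-798) = -723 = 10100101101
R = −(-723) = 723 = 01011010011
R = −(723) = -723 = 10100101101

10100101101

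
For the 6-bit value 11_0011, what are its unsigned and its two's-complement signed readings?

unsigned = 51, signed = -13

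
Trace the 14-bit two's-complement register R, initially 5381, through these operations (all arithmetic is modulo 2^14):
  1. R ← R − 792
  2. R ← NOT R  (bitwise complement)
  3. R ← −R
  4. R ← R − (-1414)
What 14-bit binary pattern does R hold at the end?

01011101110100

Start: R = 5381 = 01010100000101.
R = 5381 − 792 = 4589 = 01000111101101
R = NOT 01000111101101 = 10111000010010 = -4590
R = −(-4590) = 4590 = 01000111101110
R = 4590 − (-1414) = 6004 = 01011101110100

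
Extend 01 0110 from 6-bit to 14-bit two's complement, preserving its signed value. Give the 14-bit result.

MSB of 010110 is 0; replicate it into the new high bits.
00000000|010110 → 00000000010110 (still 22).

00000000010110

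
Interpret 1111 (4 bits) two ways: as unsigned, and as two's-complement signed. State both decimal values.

unsigned = 15, signed = -1

Unsigned: 1111 = 15.
Signed: MSB=1 → 15 − 16 = -1.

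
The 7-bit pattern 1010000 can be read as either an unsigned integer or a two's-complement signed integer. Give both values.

Unsigned: 1010000 = 80.
Signed: MSB=1 → 80 − 128 = -48.

unsigned = 80, signed = -48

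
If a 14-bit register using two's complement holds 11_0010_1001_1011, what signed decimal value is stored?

-3429

MSB is 1, so the value is negative.
Unsigned reading: 12955. Subtract 2^14 = 16384: 12955 − 16384 = -3429.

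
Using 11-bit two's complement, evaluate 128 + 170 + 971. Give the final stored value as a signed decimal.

-779

128 + 170 = 298 (00100101010)
298 + 971 = 1269 → wraps to -779 (10011110101)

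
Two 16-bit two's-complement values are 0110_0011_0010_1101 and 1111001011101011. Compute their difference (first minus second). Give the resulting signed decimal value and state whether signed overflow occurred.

28738; no overflow

0110_0011_0010_1101 → 0110001100101101 = 25389 (signed)
1111001011101011 = -3349 (signed)
Subtract via negate-and-add: invert 1111001011101011 + 1 = 0000110100010101 (i.e. 3349).
  0110001100101101
+ 0000110100010101
= 0111000001000010
Result 0111000001000010: MSB = 0 → value 28738.
Both addends (after negating the subtrahend) are non-negative and so is the stored result: no signed overflow.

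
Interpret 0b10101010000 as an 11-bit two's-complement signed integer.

MSB is 1, so the value is negative.
Unsigned reading: 1360. Subtract 2^11 = 2048: 1360 − 2048 = -688.

-688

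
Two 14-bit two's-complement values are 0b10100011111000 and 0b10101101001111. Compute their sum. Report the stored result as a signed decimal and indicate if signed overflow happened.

5191; overflow

0b10100011111000 → 10100011111000 = -5896 (signed)
0b10101101001111 → 10101101001111 = -5297 (signed)
  10100011111000
+ 10101101001111
= 01010001000111  (discard carry-out 1)
Result 01010001000111: MSB = 0 → value 5191.
Both addends are negative but the stored result is non-negative: signed overflow. The true value -5896 + (-5297) = -11193 lies outside [-8192, 8191].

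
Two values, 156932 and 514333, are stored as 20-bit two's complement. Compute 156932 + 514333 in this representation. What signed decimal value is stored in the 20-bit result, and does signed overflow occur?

-377311; overflow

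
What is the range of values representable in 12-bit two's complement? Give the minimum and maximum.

min = -2048, max = 2047

Minimum: −2^11 = -2048.
Maximum: 2^11 − 1 = 2047.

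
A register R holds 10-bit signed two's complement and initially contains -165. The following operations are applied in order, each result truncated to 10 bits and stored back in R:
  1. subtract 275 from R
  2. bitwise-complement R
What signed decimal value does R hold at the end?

Start: R = -165 = 1101011011.
R = -165 − 275 = -440 = 1001001000
R = NOT 1001001000 = 0110110111 = 439

439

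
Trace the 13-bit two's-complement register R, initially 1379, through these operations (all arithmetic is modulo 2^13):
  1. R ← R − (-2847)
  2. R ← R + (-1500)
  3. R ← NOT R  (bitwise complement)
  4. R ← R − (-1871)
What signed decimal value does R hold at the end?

-856

Start: R = 1379 = 0010101100011.
R = 1379 − (-2847) = 4226; wraps to -3966 = 1000010000010
R = -3966 + (-1500) = -5466; wraps to 2726 = 0101010100110
R = NOT 0101010100110 = 1010101011001 = -2727
R = -2727 − (-1871) = -856 = 1110010101000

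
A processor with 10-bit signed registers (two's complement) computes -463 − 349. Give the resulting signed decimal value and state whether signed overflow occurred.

212; overflow

-463 → 1000110001
349 → 0101011101
Subtract via negate-and-add: invert 0101011101 + 1 = 1010100011 (i.e. -349).
  1000110001
+ 1010100011
= 0011010100  (discard carry-out 1)
Result 0011010100: MSB = 0 → value 212.
Both addends (after negating the subtrahend) are negative but the stored result is non-negative: signed overflow. The true value -463 − 349 = -812 lies outside [-512, 511].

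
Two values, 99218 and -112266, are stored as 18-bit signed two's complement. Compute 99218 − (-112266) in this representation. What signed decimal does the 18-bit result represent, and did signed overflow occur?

99218 → 011000001110010010
-112266 → 100100100101110110
Subtract via negate-and-add: invert 100100100101110110 + 1 = 011011011010001010 (i.e. 112266).
  011000001110010010
+ 011011011010001010
= 110011101000011100
Result 110011101000011100: MSB = 1 → 211484 − 262144 = -50660.
Both addends (after negating the subtrahend) are non-negative but the stored result is negative: signed overflow. The true value 99218 − (-112266) = 211484 lies outside [-131072, 131071].

-50660; overflow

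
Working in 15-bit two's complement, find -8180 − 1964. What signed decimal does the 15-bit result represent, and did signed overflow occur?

-10144; no overflow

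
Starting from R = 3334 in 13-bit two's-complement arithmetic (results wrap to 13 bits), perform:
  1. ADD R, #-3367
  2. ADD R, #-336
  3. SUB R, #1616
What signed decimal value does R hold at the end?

-1985

Start: R = 3334 = 0110100000110.
R = 3334 + (-3367) = -33 = 1111111011111
R = -33 + (-336) = -369 = 1111010001111
R = -369 − 1616 = -1985 = 1100000111111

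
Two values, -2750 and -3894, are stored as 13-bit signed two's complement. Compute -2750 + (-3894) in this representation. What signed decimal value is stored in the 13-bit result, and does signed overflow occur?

1548; overflow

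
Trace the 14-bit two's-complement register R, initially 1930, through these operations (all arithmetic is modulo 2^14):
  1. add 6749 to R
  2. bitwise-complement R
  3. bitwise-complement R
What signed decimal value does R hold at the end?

-7705

Start: R = 1930 = 00011110001010.
R = 1930 + 6749 = 8679; wraps to -7705 = 10000111100111
R = NOT 10000111100111 = 01111000011000 = 7704
R = NOT 01111000011000 = 10000111100111 = -7705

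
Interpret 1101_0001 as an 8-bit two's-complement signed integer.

-47

MSB is 1, so the value is negative.
Unsigned reading: 209. Subtract 2^8 = 256: 209 − 256 = -47.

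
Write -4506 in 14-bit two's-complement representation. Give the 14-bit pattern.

|-4506| = 4506 = 01000110011010 in 14 bits.
Invert the bits: 10111001100101. Add 1: 10111001100110.

10111001100110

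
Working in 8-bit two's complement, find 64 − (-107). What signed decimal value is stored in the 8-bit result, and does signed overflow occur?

64 → 01000000
-107 → 10010101
Subtract via negate-and-add: invert 10010101 + 1 = 01101011 (i.e. 107).
  01000000
+ 01101011
= 10101011
Result 10101011: MSB = 1 → 171 − 256 = -85.
Both addends (after negating the subtrahend) are non-negative but the stored result is negative: signed overflow. The true value 64 − (-107) = 171 lies outside [-128, 127].

-85; overflow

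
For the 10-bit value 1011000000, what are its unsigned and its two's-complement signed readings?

unsigned = 704, signed = -320

Unsigned: 1011000000 = 704.
Signed: MSB=1 → 704 − 1024 = -320.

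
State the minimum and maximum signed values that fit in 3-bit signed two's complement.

Minimum: −2^2 = -4.
Maximum: 2^2 − 1 = 3.

min = -4, max = 3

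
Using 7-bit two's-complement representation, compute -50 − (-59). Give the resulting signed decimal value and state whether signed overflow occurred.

9; no overflow

-50 → 1001110
-59 → 1000101
Subtract via negate-and-add: invert 1000101 + 1 = 0111011 (i.e. 59).
  1001110
+ 0111011
= 0001001  (discard carry-out 1)
Result 0001001: MSB = 0 → value 9.
Addends (after negating the subtrahend) have opposite signs, so signed overflow cannot occur.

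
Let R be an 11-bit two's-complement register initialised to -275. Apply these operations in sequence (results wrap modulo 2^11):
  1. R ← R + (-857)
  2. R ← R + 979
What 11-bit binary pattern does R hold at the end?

11101100111

Start: R = -275 = 11011101101.
R = -275 + (-857) = -1132; wraps to 916 = 01110010100
R = 916 + 979 = 1895; wraps to -153 = 11101100111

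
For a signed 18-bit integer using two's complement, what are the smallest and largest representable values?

min = -131072, max = 131071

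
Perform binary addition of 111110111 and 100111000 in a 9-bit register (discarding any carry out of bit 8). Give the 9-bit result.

100101111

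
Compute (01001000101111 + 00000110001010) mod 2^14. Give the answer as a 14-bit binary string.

  01001000101111
+ 00000110001010
= 01001110111001

01001110111001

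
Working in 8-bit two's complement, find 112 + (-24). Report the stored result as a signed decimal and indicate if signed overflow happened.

88; no overflow

112 → 01110000
-24 → 11101000
  01110000
+ 11101000
= 01011000  (discard carry-out 1)
Result 01011000: MSB = 0 → value 88.
Addends have opposite signs, so signed overflow cannot occur.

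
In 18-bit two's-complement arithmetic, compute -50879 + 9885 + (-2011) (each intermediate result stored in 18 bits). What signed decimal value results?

-50879 + 9885 = -40994 (110101111111011110)
-40994 + (-2011) = -43005 (110101100000000011)

-43005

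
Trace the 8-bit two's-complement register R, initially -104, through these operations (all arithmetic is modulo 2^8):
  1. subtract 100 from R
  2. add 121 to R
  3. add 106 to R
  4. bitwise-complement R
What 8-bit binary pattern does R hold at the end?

Start: R = -104 = 10011000.
R = -104 − 100 = -204; wraps to 52 = 00110100
R = 52 + 121 = 173; wraps to -83 = 10101101
R = -83 + 106 = 23 = 00010111
R = NOT 00010111 = 11101000 = -24

11101000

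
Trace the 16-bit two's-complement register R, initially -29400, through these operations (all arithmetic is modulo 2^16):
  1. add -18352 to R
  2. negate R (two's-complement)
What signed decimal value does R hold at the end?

Start: R = -29400 = 1000110100101000.
R = -29400 + (-18352) = -47752; wraps to 17784 = 0100010101111000
R = −(17784) = -17784 = 1011101010001000

-17784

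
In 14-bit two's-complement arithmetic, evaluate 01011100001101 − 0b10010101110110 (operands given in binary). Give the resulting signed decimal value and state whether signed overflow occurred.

01011100001101 = 5901 (signed)
0b10010101110110 → 10010101110110 = -6794 (signed)
Subtract via negate-and-add: invert 10010101110110 + 1 = 01101010001010 (i.e. 6794).
  01011100001101
+ 01101010001010
= 11000110010111
Result 11000110010111: MSB = 1 → 12695 − 16384 = -3689.
Both addends (after negating the subtrahend) are non-negative but the stored result is negative: signed overflow. The true value 5901 − (-6794) = 12695 lies outside [-8192, 8191].

-3689; overflow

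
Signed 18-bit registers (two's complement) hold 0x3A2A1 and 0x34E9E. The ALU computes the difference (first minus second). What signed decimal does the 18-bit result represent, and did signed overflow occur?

21507; no overflow

0x3A2A1 = 111010001010100001 = -23903 (signed)
0x34E9E = 110100111010011110 = -45410 (signed)
Subtract via negate-and-add: invert 110100111010011110 + 1 = 001011000101100010 (i.e. 45410).
  111010001010100001
+ 001011000101100010
= 000101010000000011  (discard carry-out 1)
Result 000101010000000011: MSB = 0 → value 21507.
Addends (after negating the subtrahend) have opposite signs, so signed overflow cannot occur.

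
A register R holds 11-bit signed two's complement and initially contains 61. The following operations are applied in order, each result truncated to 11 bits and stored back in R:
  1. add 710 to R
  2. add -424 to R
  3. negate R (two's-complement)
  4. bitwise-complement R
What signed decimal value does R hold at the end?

Start: R = 61 = 00000111101.
R = 61 + 710 = 771 = 01100000011
R = 771 + (-424) = 347 = 00101011011
R = −(347) = -347 = 11010100101
R = NOT 11010100101 = 00101011010 = 346

346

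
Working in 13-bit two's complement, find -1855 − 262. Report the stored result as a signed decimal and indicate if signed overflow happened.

-2117; no overflow

-1855 → 1100011000001
262 → 0000100000110
Subtract via negate-and-add: invert 0000100000110 + 1 = 1111011111010 (i.e. -262).
  1100011000001
+ 1111011111010
= 1011110111011  (discard carry-out 1)
Result 1011110111011: MSB = 1 → 6075 − 8192 = -2117.
Both addends (after negating the subtrahend) are negative and so is the stored result: no signed overflow.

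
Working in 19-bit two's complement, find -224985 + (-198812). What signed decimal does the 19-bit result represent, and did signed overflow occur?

-224985 → 1001001000100100111
-198812 → 1001111011101100100
  1001001000100100111
+ 1001111011101100100
= 0011000100010001011  (discard carry-out 1)
Result 0011000100010001011: MSB = 0 → value 100491.
Both addends are negative but the stored result is non-negative: signed overflow. The true value -224985 + (-198812) = -423797 lies outside [-262144, 262143].

100491; overflow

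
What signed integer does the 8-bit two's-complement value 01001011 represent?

MSB is 0, so the value is non-negative: 01001011 = 75.

75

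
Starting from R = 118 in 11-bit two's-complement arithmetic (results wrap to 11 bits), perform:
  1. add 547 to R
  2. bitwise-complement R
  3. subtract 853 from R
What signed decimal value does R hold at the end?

529

Start: R = 118 = 00001110110.
R = 118 + 547 = 665 = 01010011001
R = NOT 01010011001 = 10101100110 = -666
R = -666 − 853 = -1519; wraps to 529 = 01000010001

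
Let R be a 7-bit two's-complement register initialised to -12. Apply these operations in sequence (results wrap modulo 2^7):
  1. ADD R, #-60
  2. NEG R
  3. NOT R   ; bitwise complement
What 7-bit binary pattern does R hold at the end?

Start: R = -12 = 1110100.
R = -12 + (-60) = -72; wraps to 56 = 0111000
R = −(56) = -56 = 1001000
R = NOT 1001000 = 0110111 = 55

0110111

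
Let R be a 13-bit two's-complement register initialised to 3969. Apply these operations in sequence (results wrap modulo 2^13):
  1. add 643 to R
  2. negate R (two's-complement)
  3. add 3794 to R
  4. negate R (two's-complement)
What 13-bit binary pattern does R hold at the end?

0001100110010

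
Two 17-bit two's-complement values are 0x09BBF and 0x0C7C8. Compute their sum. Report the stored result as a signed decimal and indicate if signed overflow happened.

-40057; overflow

0x09BBF = 01001101110111111 = 39871 (signed)
0x0C7C8 = 01100011111001000 = 51144 (signed)
  01001101110111111
+ 01100011111001000
= 10110001110000111
Result 10110001110000111: MSB = 1 → 91015 − 131072 = -40057.
Both addends are non-negative but the stored result is negative: signed overflow. The true value 39871 + 51144 = 91015 lies outside [-65536, 65535].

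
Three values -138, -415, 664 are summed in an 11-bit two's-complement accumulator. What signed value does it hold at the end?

111

-138 + (-415) = -553 (10111010111)
-553 + 664 = 111 (00001101111)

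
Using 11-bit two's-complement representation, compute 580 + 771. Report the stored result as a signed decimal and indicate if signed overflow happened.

-697; overflow

580 → 01001000100
771 → 01100000011
  01001000100
+ 01100000011
= 10101000111
Result 10101000111: MSB = 1 → 1351 − 2048 = -697.
Both addends are non-negative but the stored result is negative: signed overflow. The true value 580 + 771 = 1351 lies outside [-1024, 1023].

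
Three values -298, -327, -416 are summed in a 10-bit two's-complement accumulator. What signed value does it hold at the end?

-17

-298 + (-327) = -625 → wraps to 399 (0110001111)
399 + (-416) = -17 (1111101111)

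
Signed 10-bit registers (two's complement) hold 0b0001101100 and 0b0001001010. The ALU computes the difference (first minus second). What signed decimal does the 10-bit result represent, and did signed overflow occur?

34; no overflow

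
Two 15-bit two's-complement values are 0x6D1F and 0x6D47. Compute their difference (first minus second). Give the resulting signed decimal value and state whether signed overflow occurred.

0x6D1F = 110110100011111 = -4833 (signed)
0x6D47 = 110110101000111 = -4793 (signed)
Subtract via negate-and-add: invert 110110101000111 + 1 = 001001010111001 (i.e. 4793).
  110110100011111
+ 001001010111001
= 111111111011000
Result 111111111011000: MSB = 1 → 32728 − 32768 = -40.
Addends (after negating the subtrahend) have opposite signs, so signed overflow cannot occur.

-40; no overflow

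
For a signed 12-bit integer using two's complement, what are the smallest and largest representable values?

Minimum: −2^11 = -2048.
Maximum: 2^11 − 1 = 2047.

min = -2048, max = 2047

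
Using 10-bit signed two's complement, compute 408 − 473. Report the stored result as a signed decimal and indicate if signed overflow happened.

-65; no overflow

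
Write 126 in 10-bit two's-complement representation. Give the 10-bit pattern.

0001111110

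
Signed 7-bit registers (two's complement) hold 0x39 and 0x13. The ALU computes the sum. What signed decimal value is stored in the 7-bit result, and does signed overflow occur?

-52; overflow

0x39 = 0111001 = 57 (signed)
0x13 = 0010011 = 19 (signed)
  0111001
+ 0010011
= 1001100
Result 1001100: MSB = 1 → 76 − 128 = -52.
Both addends are non-negative but the stored result is negative: signed overflow. The true value 57 + 19 = 76 lies outside [-64, 63].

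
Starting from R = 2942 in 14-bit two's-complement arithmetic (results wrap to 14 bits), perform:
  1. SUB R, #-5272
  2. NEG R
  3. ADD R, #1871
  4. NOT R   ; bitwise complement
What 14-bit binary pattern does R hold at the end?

01100011000110

Start: R = 2942 = 00101101111110.
R = 2942 − (-5272) = 8214; wraps to -8170 = 10000000010110
R = −(-8170) = 8170 = 01111111101010
R = 8170 + 1871 = 10041; wraps to -6343 = 10011100111001
R = NOT 10011100111001 = 01100011000110 = 6342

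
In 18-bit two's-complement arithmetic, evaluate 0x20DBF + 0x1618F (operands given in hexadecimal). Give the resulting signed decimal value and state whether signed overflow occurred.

-37042; no overflow

0x20DBF = 100000110110111111 = -127553 (signed)
0x1618F = 010110000110001111 = 90511 (signed)
  100000110110111111
+ 010110000110001111
= 110110111101001110
Result 110110111101001110: MSB = 1 → 225102 − 262144 = -37042.
Addends have opposite signs, so signed overflow cannot occur.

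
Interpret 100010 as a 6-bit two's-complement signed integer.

MSB is 1, so the value is negative.
Unsigned reading: 34. Subtract 2^6 = 64: 34 − 64 = -30.

-30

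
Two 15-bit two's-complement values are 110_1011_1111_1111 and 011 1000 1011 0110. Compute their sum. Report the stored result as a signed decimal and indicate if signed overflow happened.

9397; no overflow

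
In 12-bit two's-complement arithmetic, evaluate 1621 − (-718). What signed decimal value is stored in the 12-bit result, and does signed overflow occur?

1621 → 011001010101
-718 → 110100110010
Subtract via negate-and-add: invert 110100110010 + 1 = 001011001110 (i.e. 718).
  011001010101
+ 001011001110
= 100100100011
Result 100100100011: MSB = 1 → 2339 − 4096 = -1757.
Both addends (after negating the subtrahend) are non-negative but the stored result is negative: signed overflow. The true value 1621 − (-718) = 2339 lies outside [-2048, 2047].

-1757; overflow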